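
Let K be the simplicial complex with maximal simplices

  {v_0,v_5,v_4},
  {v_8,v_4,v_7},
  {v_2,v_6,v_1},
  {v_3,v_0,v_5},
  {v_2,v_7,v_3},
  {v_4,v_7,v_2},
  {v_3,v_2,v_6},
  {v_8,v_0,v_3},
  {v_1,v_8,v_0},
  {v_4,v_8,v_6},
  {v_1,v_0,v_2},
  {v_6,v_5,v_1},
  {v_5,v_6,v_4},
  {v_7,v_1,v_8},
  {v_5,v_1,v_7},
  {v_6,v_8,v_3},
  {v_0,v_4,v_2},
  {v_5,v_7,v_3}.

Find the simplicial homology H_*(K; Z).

Fix the vertex order v_0 < v_1 < v_2 < v_3 < v_4 < v_5 < v_6 < v_7 < v_8 and write every simplex with vertices in increasing order. Then dim K = 2 and the simplices of K are:

  0-simplices (9): [v_0], [v_1], [v_2], [v_3], [v_4], [v_5], [v_6], [v_7], [v_8]
  1-simplices (27): (27 of them)
  2-simplices (18): (18 of them)

so the chain groups are C_0 ≅ Z^9, C_1 ≅ Z^27, C_2 ≅ Z^18.

The boundary map ∂_1: C_1 → C_0 maps an edge to its endpoints' difference, ∂[p,q] = q − p. For instance
  ∂[v_4,v_7] = [v_7] − [v_4].
The resulting 9×27 matrix has rank 8, and its Smith normal form has invariant factors (1,1,1,1,1,1,1,1).

∂_2: C_2 → C_1 maps a triangle to the signed sum of its edges. For instance
  ∂[v_3,v_6,v_8] = [v_6,v_8] − [v_3,v_8] + [v_3,v_6],
  ∂[v_1,v_5,v_7] = [v_5,v_7] − [v_1,v_7] + [v_1,v_5].
The 27×18 boundary matrix has rank 17 and Smith normal form diag(1,1,1,1,1,1,1,1,1,1,1,1,1,1,1,1,1).

Computing H_k = (kernel of ∂_k) / (image of ∂_{k+1}):

  H_0: rank C_0 − rank ∂_1 = 9 − 8 = 1, and the invariant factors of ∂_1 are all 1, so H_0 ≅ Z.
  H_1: rank ker ∂_1 − rank ∂_2 = (27 − 8) − 17 = 2, and the invariant factors of ∂_2 are all 1, so H_1 ≅ Z^2.
  H_2: rank ker ∂_2 − rank ∂_3 = (18 − 17) − 0 = 1, and there is no ∂_3, so H_2 ≅ Z.

As a check, the Euler characteristic is 9 − 27 + 18 = 0, which agrees with 1 − 2 + 1 = 0.

H_0 ≅ Z,  H_1 ≅ Z^2,  H_2 ≅ Z.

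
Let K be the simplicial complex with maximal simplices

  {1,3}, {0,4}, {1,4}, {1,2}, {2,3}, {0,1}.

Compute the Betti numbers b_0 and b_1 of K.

Order the vertices as 0 < 1 < 2 < 3 < 4. Listing each simplex with vertices in this order, K has dimension 1 with simplices:

  0-simplices (5): [0], [1], [2], [3], [4]
  1-simplices (6): [0,1], [0,4], [1,2], [1,3], [1,4], [2,3]

so the chain groups are C_0 ≅ Z^5, C_1 ≅ Z^6.

The boundary map ∂_1: C_1 → C_0 is given by ∂[p,q] = [q] − [p].
The 5×6 boundary matrix has rank 4 and Smith normal form diag(1,1,1,1).

From H_k ≅ ker(∂_k) / im(∂_{k+1}) we obtain:

  H_0: rank C_0 − rank ∂_1 = 5 − 4 = 1, and the invariant factors of ∂_1 are all 1, so H_0 = Z.
  H_1: rank ker ∂_1 − rank ∂_2 = (6 − 4) − 0 = 2, and there is no ∂_2, so H_1 = Z^2.

Hence the Betti numbers are b_0 = 1, b_1 = 2.

b_0 = 1, b_1 = 2.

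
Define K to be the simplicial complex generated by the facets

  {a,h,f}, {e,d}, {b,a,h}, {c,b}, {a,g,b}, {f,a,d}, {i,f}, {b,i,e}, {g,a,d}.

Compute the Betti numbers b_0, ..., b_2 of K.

We work with the vertex ordering a < b < c < d < e < f < g < h < i. The simplices of K, each written with vertices in increasing order, are:

  0-simplices (9): a, b, c, d, e, f, g, h, i
  1-simplices (16): ab, ad, af, ag, ah, bc, be, bg, bh, bi, de, df, dg, ei, fh, fi
  2-simplices (6): abg, abh, adf, adg, afh, bei

so the chain groups are C_0 ≅ Z^9, C_1 ≅ Z^16, C_2 ≅ Z^6.

∂_1: C_1 → C_0 maps an edge to its endpoints' difference, ∂[p,q] = q − p. For instance
  ∂ab = b − a.
The resulting 9×16 matrix has rank 8, and its Smith normal form has invariant factors (1,1,1,1,1,1,1,1).

The boundary map ∂_2: C_2 → C_1 acts by ∂[p,q,r] = [q,r] − [p,r] + [p,q]. For instance
  ∂abh = bh − ah + ab,
  ∂adg = dg − ag + ad.
The resulting 16×6 matrix has rank 6, and its Smith normal form has invariant factors (1,1,1,1,1,1).

Computing H_k = (kernel of ∂_k) / (image of ∂_{k+1}):

  H_0: rank C_0 − rank ∂_1 = 9 − 8 = 1, and the invariant factors of ∂_1 are all 1, so H_0 = Z.
  H_1: rank ker ∂_1 − rank ∂_2 = (16 − 8) − 6 = 2, and the invariant factors of ∂_2 are all 1, so H_1 = Z^2.
  H_2: rank ker ∂_2 − rank ∂_3 = (6 − 6) − 0 = 0, and there is no ∂_3, so H_2 = 0.

Hence the Betti numbers are b_0 = 1, b_1 = 2, b_2 = 0.

b_0 = 1, b_1 = 2, b_2 = 0.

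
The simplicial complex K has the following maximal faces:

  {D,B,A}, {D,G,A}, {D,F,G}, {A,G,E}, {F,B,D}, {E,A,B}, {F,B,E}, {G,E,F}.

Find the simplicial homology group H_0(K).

H_0 ≅ Z.

Order the vertices as A < B < D < E < F < G. Listing each simplex with vertices in this order, K has dimension 2 with simplices:

  0-simplices (6): A, B, D, E, F, G
  1-simplices (12): AB, AD, AE, AG, BD, BE, BF, DF, DG, EF, EG, FG
  2-simplices (8): ABD, ABE, ADG, AEG, BDF, BEF, DFG, EFG

giving chain groups C_0 ≅ Z^6, C_1 ≅ Z^12, C_2 ≅ Z^8.

∂_1: C_1 → C_0 is given by ∂[p,q] = [q] − [p].
The resulting 6×12 matrix has rank 5, and its Smith normal form has invariant factors (1,1,1,1,1).

∂_2: C_2 → C_1 sends each 2-simplex [p,q,r] to [q,r] − [p,r] + [p,q]. For instance
  ∂EFG = FG − EG + EF,
  ∂BDF = DF − BF + BD.
As a 12×8 matrix over Z this has rank 7, with invariant factors (1,1,1,1,1,1,1).

Reading off H_k = ker ∂_k / im ∂_{k+1}:

  H_0: rank C_0 − rank ∂_1 = 6 − 5 = 1, and the invariant factors of ∂_1 are all 1, so H_0 = Z.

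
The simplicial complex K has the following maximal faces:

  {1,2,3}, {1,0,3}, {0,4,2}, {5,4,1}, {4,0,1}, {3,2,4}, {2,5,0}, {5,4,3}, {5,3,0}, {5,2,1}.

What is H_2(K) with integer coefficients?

H_2 ≅ 0.

Order the vertices as 0 < 1 < 2 < 3 < 4 < 5. Listing each simplex with vertices in this order, K has dimension 2 with simplices:

  0-simplices (6): [0], [1], [2], [3], [4], [5]
  1-simplices (15): [0,1], [0,2], [0,3], [0,4], [0,5], [1,2], [1,3], [1,4], [1,5], [2,3], [2,4], [2,5], [3,4], [3,5], [4,5]
  2-simplices (10): [0,1,3], [0,1,4], [0,2,4], [0,2,5], [0,3,5], [1,2,3], [1,2,5], [1,4,5], [2,3,4], [3,4,5]

giving chain groups C_0 ≅ Z^6, C_1 ≅ Z^15, C_2 ≅ Z^10.

Boundary ∂_1: C_1 → C_0 maps an edge to its endpoints' difference, ∂[p,q] = q − p.
The 6×15 boundary matrix has rank 5 and Smith normal form diag(1,1,1,1,1).

∂_2: C_2 → C_1 sends each 2-simplex [p,q,r] to [q,r] − [p,r] + [p,q]. For instance
  ∂[0,1,4] = [1,4] − [0,4] + [0,1],
  ∂[0,3,5] = [3,5] − [0,5] + [0,3].
As a 15×10 matrix over Z this has rank 10, with invariant factors (1,1,1,1,1,1,1,1,1,2).

Now H_k = ker ∂_k / im ∂_{k+1}, so:

  H_2: rank ker ∂_2 − rank ∂_3 = (10 − 10) − 0 = 0, and there is no ∂_3, so H_2 = 0.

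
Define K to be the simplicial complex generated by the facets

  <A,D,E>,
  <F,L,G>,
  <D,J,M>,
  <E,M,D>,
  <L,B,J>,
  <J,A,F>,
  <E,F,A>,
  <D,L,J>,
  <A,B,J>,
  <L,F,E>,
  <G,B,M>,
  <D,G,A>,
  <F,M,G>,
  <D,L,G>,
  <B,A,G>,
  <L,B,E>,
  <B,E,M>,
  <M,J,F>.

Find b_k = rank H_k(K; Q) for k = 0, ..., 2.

Take the total order A < B < D < E < F < G < J < L < M on the vertex set. Then K (dimension 2) consists of the simplices:

  0-simplices (9): A, B, D, E, F, G, J, L, M
  1-simplices (27): AB, AD, AE, AF, AG, AJ, BE, BG, BJ, BL, BM, DE, DG, DJ, DL, DM, EF, EL, EM, FG, FJ, FL, FM, GL, GM, JL, JM
  2-simplices (18): ABG, ABJ, ADE, ADG, AEF, AFJ, BEL, BEM, BGM, BJL, DEM, DGL, DJL, DJM, EFL, FGL, FGM, FJM

Hence C_0 ≅ Z^9, C_1 ≅ Z^27, C_2 ≅ Z^18.

The boundary map ∂_1: C_1 → C_0 is given by ∂[p,q] = [q] − [p].
As a 9×27 matrix over Z this has rank 8, with invariant factors (1,1,1,1,1,1,1,1).

The boundary map ∂_2: C_2 → C_1 maps a triangle to the signed sum of its edges. For instance
  ∂ADE = DE − AE + AD,
  ∂BJL = JL − BL + BJ.
The resulting 27×18 matrix has rank 17, and its Smith normal form has invariant factors (1,1,1,1,1,1,1,1,1,1,1,1,1,1,1,1,1).

Computing H_k = (kernel of ∂_k) / (image of ∂_{k+1}):

  H_0: rank C_0 − rank ∂_1 = 9 − 8 = 1, and the invariant factors of ∂_1 are all 1, so H_0 ≅ Z.
  H_1: rank ker ∂_1 − rank ∂_2 = (27 − 8) − 17 = 2, and the invariant factors of ∂_2 are all 1, so H_1 ≅ Z^2.
  H_2: rank ker ∂_2 − rank ∂_3 = (18 − 17) − 0 = 1, and there is no ∂_3, so H_2 ≅ Z.

(K is a triangulation of the torus T^2.)

Hence the Betti numbers are b_0 = 1, b_1 = 2, b_2 = 1.

b_0 = 1, b_1 = 2, b_2 = 1.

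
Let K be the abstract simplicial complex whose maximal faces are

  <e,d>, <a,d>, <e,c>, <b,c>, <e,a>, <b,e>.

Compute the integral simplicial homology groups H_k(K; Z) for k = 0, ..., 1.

Fix the vertex order a < b < c < d < e and write every simplex with vertices in increasing order. Then dim K = 1 and the simplices of K are:

  0-simplices (5): a, b, c, d, e
  1-simplices (6): ad, ae, bc, be, ce, de

giving chain groups C_0 ≅ Z^5, C_1 ≅ Z^6.

Boundary ∂_1: C_1 → C_0 sends each edge [p,q] (with p < q) to q − p. For instance
  ∂ad = d − a.
The 5×6 boundary matrix has rank 4 and Smith normal form diag(1,1,1,1).

Reading off H_k = ker ∂_k / im ∂_{k+1}:

  H_0: rank C_0 − rank ∂_1 = 5 − 4 = 1, and the invariant factors of ∂_1 are all 1, so H_0 ≅ Z.
  H_1: rank ker ∂_1 − rank ∂_2 = (6 − 4) − 0 = 2, and there is no ∂_2, so H_1 ≅ Z^2.

H_0 ≅ Z,  H_1 ≅ Z^2.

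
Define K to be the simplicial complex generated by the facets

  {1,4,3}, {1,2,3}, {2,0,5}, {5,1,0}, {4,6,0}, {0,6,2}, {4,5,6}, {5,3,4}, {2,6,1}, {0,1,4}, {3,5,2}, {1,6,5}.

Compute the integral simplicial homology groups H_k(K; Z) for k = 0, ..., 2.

H_0 ≅ Z,  H_1 ≅ Z/2,  H_2 = 0.

We work with the vertex ordering 0 < 1 < 2 < 3 < 4 < 5 < 6. The simplices of K, each written with vertices in increasing order, are:

  0-simplices (7): [0], [1], [2], [3], [4], [5], [6]
  1-simplices (18): [0,1], [0,2], [0,4], [0,5], [0,6], [1,2], [1,3], [1,4], [1,5], [1,6], [2,3], [2,5], [2,6], [3,4], [3,5], [4,5], [4,6], [5,6]
  2-simplices (12): [0,1,4], [0,1,5], [0,2,5], [0,2,6], [0,4,6], [1,2,3], [1,2,6], [1,3,4], [1,5,6], [2,3,5], [3,4,5], [4,5,6]

so the chain groups are C_0 ≅ Z^7, C_1 ≅ Z^18, C_2 ≅ Z^12.

The boundary map ∂_1: C_1 → C_0 is given by ∂[p,q] = [q] − [p].
The resulting 7×18 matrix has rank 6, and its Smith normal form has invariant factors (1,1,1,1,1,1).

∂_2: C_2 → C_1 acts by ∂[p,q,r] = [q,r] − [p,r] + [p,q]. For instance
  ∂[1,5,6] = [5,6] − [1,6] + [1,5],
  ∂[0,2,6] = [2,6] − [0,6] + [0,2].
The 18×12 boundary matrix has rank 12 and Smith normal form diag(1,1,1,1,1,1,1,1,1,1,1,2).

Now H_k = ker ∂_k / im ∂_{k+1}, so:

  H_0: rank C_0 − rank ∂_1 = 7 − 6 = 1, and the invariant factors of ∂_1 are all 1, so H_0 = Z.
  H_1: rank ker ∂_1 − rank ∂_2 = (18 − 6) − 12 = 0, and ∂_2 has invariant factor 2 > 1, so H_1 = Z/2.
  H_2: rank ker ∂_2 − rank ∂_3 = (12 − 12) − 0 = 0, and there is no ∂_3, so H_2 = 0.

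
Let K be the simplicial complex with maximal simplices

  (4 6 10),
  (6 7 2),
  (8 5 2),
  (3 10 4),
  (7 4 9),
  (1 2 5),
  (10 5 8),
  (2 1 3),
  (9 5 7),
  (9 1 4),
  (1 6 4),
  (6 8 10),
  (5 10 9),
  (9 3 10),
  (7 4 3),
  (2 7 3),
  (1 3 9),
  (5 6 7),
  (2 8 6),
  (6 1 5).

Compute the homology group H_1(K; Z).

Take the total order 1 < 2 < 3 < 4 < 5 < 6 < 7 < 8 < 9 < 10 on the vertex set. Then K (dimension 2) consists of the simplices:

  0-simplices (10): [1], [2], [3], [4], [5], [6], [7], [8], [9], [10]
  1-simplices (30): (30 of them)
  2-simplices (20): (20 of them)

giving chain groups C_0 ≅ Z^10, C_1 ≅ Z^30, C_2 ≅ Z^20.

Boundary ∂_1: C_1 → C_0 maps an edge to its endpoints' difference, ∂[p,q] = q − p. For instance
  ∂[6,8] = [8] − [6].
As a 10×30 matrix over Z this has rank 9, with invariant factors (1,1,1,1,1,1,1,1,1).

∂_2: C_2 → C_1 maps a triangle to the signed sum of its edges. For instance
  ∂[1,4,6] = [4,6] − [1,6] + [1,4],
  ∂[5,8,10] = [8,10] − [5,10] + [5,8].
The resulting 30×20 matrix has rank 20, and its Smith normal form has invariant factors (1,1,1,1,1,1,1,1,1,1,1,1,1,1,1,1,1,1,1,2).

Reading off H_k = ker ∂_k / im ∂_{k+1}:

  H_1: rank ker ∂_1 − rank ∂_2 = (30 − 9) − 20 = 1, and ∂_2 has invariant factor 2 > 1, so H_1 ≅ Z ⊕ Z/2Z.

H_1 ≅ Z ⊕ Z/2Z.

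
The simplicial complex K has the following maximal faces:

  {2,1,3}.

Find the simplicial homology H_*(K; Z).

We work with the vertex ordering 1 < 2 < 3. The simplices of K, each written with vertices in increasing order, are:

  0-simplices (3): [1], [2], [3]
  1-simplices (3): [1,2], [1,3], [2,3]
  2-simplices (1): [1,2,3]

Hence C_0 ≅ Z^3, C_1 ≅ Z^3, C_2 ≅ Z^1.

Boundary ∂_1: C_1 → C_0 maps an edge to its endpoints' difference, ∂[p,q] = q − p. For instance
  ∂[2,3] = [3] − [2].
The 3×3 boundary matrix has rank 2 and Smith normal form diag(1,1).

∂_2: C_2 → C_1 maps a triangle to the signed sum of its edges. For instance
  ∂[1,2,3] = [2,3] − [1,3] + [1,2].
The resulting 3×1 matrix has rank 1, and its Smith normal form has invariant factors (1).

From H_k ≅ ker(∂_k) / im(∂_{k+1}) we obtain:

  H_0: rank C_0 − rank ∂_1 = 3 − 2 = 1, and the invariant factors of ∂_1 are all 1, so H_0 = Z.
  H_1: rank ker ∂_1 − rank ∂_2 = (3 − 2) − 1 = 0, and the invariant factors of ∂_2 are all 1, so H_1 = 0.
  H_2: rank ker ∂_2 − rank ∂_3 = (1 − 1) − 0 = 0, and there is no ∂_3, so H_2 = 0.

H_0 ≅ Z,  H_1 = 0,  H_2 = 0.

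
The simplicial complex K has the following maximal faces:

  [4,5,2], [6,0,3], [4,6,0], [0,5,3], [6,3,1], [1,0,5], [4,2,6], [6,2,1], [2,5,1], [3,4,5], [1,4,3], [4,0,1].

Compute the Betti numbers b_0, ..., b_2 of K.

b_0 = 1, b_1 = 0, b_2 = 0.

Take the total order 0 < 1 < 2 < 3 < 4 < 5 < 6 on the vertex set. Then K (dimension 2) consists of the simplices:

  0-simplices (7): [0], [1], [2], [3], [4], [5], [6]
  1-simplices (18): [0,1], [0,3], [0,4], [0,5], [0,6], [1,2], [1,3], [1,4], [1,5], [1,6], [2,4], [2,5], [2,6], [3,4], [3,5], [3,6], [4,5], [4,6]
  2-simplices (12): [0,1,4], [0,1,5], [0,3,5], [0,3,6], [0,4,6], [1,2,5], [1,2,6], [1,3,4], [1,3,6], [2,4,5], [2,4,6], [3,4,5]

giving chain groups C_0 ≅ Z^7, C_1 ≅ Z^18, C_2 ≅ Z^12.

Boundary ∂_1: C_1 → C_0 is given by ∂[p,q] = [q] − [p].
This gives a 7×18 integer matrix of rank 6; reducing to Smith normal form yields diagonal entries (1,1,1,1,1,1).

Boundary ∂_2: C_2 → C_1 sends each 2-simplex [p,q,r] to [q,r] − [p,r] + [p,q]. For instance
  ∂[0,3,5] = [3,5] − [0,5] + [0,3],
  ∂[0,4,6] = [4,6] − [0,6] + [0,4].
This gives a 18×12 integer matrix of rank 12; reducing to Smith normal form yields diagonal entries (1,1,1,1,1,1,1,1,1,1,1,2).

Computing H_k = (kernel of ∂_k) / (image of ∂_{k+1}):

  H_0: rank C_0 − rank ∂_1 = 7 − 6 = 1, and the invariant factors of ∂_1 are all 1, so H_0 = Z.
  H_1: rank ker ∂_1 − rank ∂_2 = (18 − 6) − 12 = 0, and ∂_2 has invariant factor 2 > 1, so H_1 = Z/2.
  H_2: rank ker ∂_2 − rank ∂_3 = (12 − 12) − 0 = 0, and there is no ∂_3, so H_2 = 0.

As a check, the Euler characteristic is 7 − 18 + 12 = 1, which agrees with 1 − 0 + 0 = 1.

Hence the Betti numbers are b_0 = 1, b_1 = 0, b_2 = 0.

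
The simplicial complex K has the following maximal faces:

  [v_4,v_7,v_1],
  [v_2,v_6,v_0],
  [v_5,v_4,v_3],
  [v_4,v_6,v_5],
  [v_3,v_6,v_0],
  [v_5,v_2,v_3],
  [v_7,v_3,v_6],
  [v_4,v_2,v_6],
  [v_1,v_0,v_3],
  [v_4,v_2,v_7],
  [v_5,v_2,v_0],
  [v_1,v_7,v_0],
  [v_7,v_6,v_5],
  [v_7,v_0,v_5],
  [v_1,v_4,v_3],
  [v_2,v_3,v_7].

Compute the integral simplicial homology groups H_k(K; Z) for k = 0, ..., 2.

H_0 ≅ Z,  H_1 ≅ Z^2,  H_2 ≅ Z.

K has 8 vertices, 24 edges, 16 triangles.
rank ∂_0 = 0, rank ∂_1 = 7 ⇒ b_0 = 8 − 0 − 7 = 1; all invariant factors of ∂_1 are 1 so no torsion. So H_0 = Z.
rank ∂_1 = 7, rank ∂_2 = 15 ⇒ b_1 = 24 − 7 − 15 = 2; all invariant factors of ∂_2 are 1 so no torsion. So H_1 = Z^2.
rank ∂_2 = 15, rank ∂_3 = 0 ⇒ b_2 = 16 − 15 − 0 = 1. So H_2 = Z.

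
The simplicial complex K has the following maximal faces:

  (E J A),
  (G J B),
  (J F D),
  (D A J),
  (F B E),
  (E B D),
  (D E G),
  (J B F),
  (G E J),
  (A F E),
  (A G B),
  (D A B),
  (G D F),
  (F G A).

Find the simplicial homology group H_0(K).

We work with the vertex ordering A < B < D < E < F < G < J. The simplices of K, each written with vertices in increasing order, are:

  0-simplices (7): A, B, D, E, F, G, J
  1-simplices (21): AB, AD, AE, AF, AG, AJ, BD, BE, BF, BG, BJ, DE, DF, DG, DJ, EF, EG, EJ, FG, FJ, GJ
  2-simplices (14): ABD, ABG, ADJ, AEF, AEJ, AFG, BDE, BEF, BFJ, BGJ, DEG, DFG, DFJ, EGJ

giving chain groups C_0 ≅ Z^7, C_1 ≅ Z^21, C_2 ≅ Z^14.

Boundary ∂_1: C_1 → C_0 sends each edge [p,q] (with p < q) to q − p. For instance
  ∂BJ = J − B.
This gives a 7×21 integer matrix of rank 6; reducing to Smith normal form yields diagonal entries (1,1,1,1,1,1).

Boundary ∂_2: C_2 → C_1 maps a triangle to the signed sum of its edges. For instance
  ∂DFJ = FJ − DJ + DF,
  ∂BGJ = GJ − BJ + BG.
The 21×14 boundary matrix has rank 13 and Smith normal form diag(1,1,1,1,1,1,1,1,1,1,1,1,1).

From H_k ≅ ker(∂_k) / im(∂_{k+1}) we obtain:

  H_0: rank C_0 − rank ∂_1 = 7 − 6 = 1, and the invariant factors of ∂_1 are all 1, so H_0 = Z.

H_0 = Z.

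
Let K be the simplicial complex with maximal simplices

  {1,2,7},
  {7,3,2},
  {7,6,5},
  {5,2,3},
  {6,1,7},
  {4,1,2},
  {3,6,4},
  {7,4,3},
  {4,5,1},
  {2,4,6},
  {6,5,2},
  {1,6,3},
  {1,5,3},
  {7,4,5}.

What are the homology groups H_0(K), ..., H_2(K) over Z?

H_0 = Z,  H_1 = Z^2,  H_2 = Z.

Take the total order 1 < 2 < 3 < 4 < 5 < 6 < 7 on the vertex set. Then K (dimension 2) consists of the simplices:

  0-simplices (7): [1], [2], [3], [4], [5], [6], [7]
  1-simplices (21): [1,2], [1,3], [1,4], [1,5], [1,6], [1,7], [2,3], [2,4], [2,5], [2,6], [2,7], [3,4], [3,5], [3,6], [3,7], [4,5], [4,6], [4,7], [5,6], [5,7], [6,7]
  2-simplices (14): [1,2,4], [1,2,7], [1,3,5], [1,3,6], [1,4,5], [1,6,7], [2,3,5], [2,3,7], [2,4,6], [2,5,6], [3,4,6], [3,4,7], [4,5,7], [5,6,7]

giving chain groups C_0 ≅ Z^7, C_1 ≅ Z^21, C_2 ≅ Z^14.

∂_1: C_1 → C_0 is given by ∂[p,q] = [q] − [p].
The resulting 7×21 matrix has rank 6, and its Smith normal form has invariant factors (1,1,1,1,1,1).

The boundary map ∂_2: C_2 → C_1 maps a triangle to the signed sum of its edges. For instance
  ∂[1,6,7] = [6,7] − [1,7] + [1,6],
  ∂[1,2,7] = [2,7] − [1,7] + [1,2].
This gives a 21×14 integer matrix of rank 13; reducing to Smith normal form yields diagonal entries (1,1,1,1,1,1,1,1,1,1,1,1,1).

Now H_k = ker ∂_k / im ∂_{k+1}, so:

  H_0: rank C_0 − rank ∂_1 = 7 − 6 = 1, and the invariant factors of ∂_1 are all 1, so H_0 ≅ Z.
  H_1: rank ker ∂_1 − rank ∂_2 = (21 − 6) − 13 = 2, and the invariant factors of ∂_2 are all 1, so H_1 ≅ Z^2.
  H_2: rank ker ∂_2 − rank ∂_3 = (14 − 13) − 0 = 1, and there is no ∂_3, so H_2 ≅ Z.

As a check, the Euler characteristic is 7 − 21 + 14 = 0, which agrees with 1 − 2 + 1 = 0.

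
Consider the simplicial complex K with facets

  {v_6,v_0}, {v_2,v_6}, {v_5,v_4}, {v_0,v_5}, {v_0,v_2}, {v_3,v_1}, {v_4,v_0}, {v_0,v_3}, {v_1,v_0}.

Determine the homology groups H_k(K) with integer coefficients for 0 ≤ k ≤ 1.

Take the total order v_0 < v_1 < v_2 < v_3 < v_4 < v_5 < v_6 on the vertex set. Then K (dimension 1) consists of the simplices:

  0-simplices (7): [v_0], [v_1], [v_2], [v_3], [v_4], [v_5], [v_6]
  1-simplices (9): [v_0,v_1], [v_0,v_2], [v_0,v_3], [v_0,v_4], [v_0,v_5], [v_0,v_6], [v_1,v_3], [v_2,v_6], [v_4,v_5]

so the chain groups are C_0 ≅ Z^7, C_1 ≅ Z^9.

Boundary ∂_1: C_1 → C_0 sends each edge [p,q] (with p < q) to q − p.
As a 7×9 matrix over Z this has rank 6, with invariant factors (1,1,1,1,1,1).

Reading off H_k = ker ∂_k / im ∂_{k+1}:

  H_0: rank C_0 − rank ∂_1 = 7 − 6 = 1, and the invariant factors of ∂_1 are all 1, so H_0 ≅ Z.
  H_1: rank ker ∂_1 − rank ∂_2 = (9 − 6) − 0 = 3, and there is no ∂_2, so H_1 ≅ Z^3.

H_0 ≅ Z,  H_1 ≅ Z^3.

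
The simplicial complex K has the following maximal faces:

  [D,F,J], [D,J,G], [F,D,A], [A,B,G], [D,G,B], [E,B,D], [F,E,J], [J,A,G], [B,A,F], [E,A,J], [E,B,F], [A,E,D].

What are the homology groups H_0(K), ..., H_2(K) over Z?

H_0 ≅ Z,  H_1 ≅ Z/2Z,  H_2 = 0.

Take the total order A < B < D < E < F < G < J on the vertex set. Then K (dimension 2) consists of the simplices:

  0-simplices (7): A, B, D, E, F, G, J
  1-simplices (18): AB, AD, AE, AF, AG, AJ, BD, BE, BF, BG, DE, DF, DG, DJ, EF, EJ, FJ, GJ
  2-simplices (12): ABF, ABG, ADE, ADF, AEJ, AGJ, BDE, BDG, BEF, DFJ, DGJ, EFJ

so the chain groups are C_0 ≅ Z^7, C_1 ≅ Z^18, C_2 ≅ Z^12.

∂_1: C_1 → C_0 sends each edge [p,q] (with p < q) to q − p.
As a 7×18 matrix over Z this has rank 6, with invariant factors (1,1,1,1,1,1).

Boundary ∂_2: C_2 → C_1 acts by ∂[p,q,r] = [q,r] − [p,r] + [p,q]. For instance
  ∂BDE = DE − BE + BD,
  ∂ABG = BG − AG + AB.
As a 18×12 matrix over Z this has rank 12, with invariant factors (1,1,1,1,1,1,1,1,1,1,1,2).

Now H_k = ker ∂_k / im ∂_{k+1}, so:

  H_0: rank C_0 − rank ∂_1 = 7 − 6 = 1, and the invariant factors of ∂_1 are all 1, so H_0 = Z.
  H_1: rank ker ∂_1 − rank ∂_2 = (18 − 6) − 12 = 0, and ∂_2 has invariant factor 2 > 1, so H_1 = Z/2Z.
  H_2: rank ker ∂_2 − rank ∂_3 = (12 − 12) − 0 = 0, and there is no ∂_3, so H_2 = 0.

As a check, the Euler characteristic is 7 − 18 + 12 = 1, which agrees with 1 − 0 + 0 = 1.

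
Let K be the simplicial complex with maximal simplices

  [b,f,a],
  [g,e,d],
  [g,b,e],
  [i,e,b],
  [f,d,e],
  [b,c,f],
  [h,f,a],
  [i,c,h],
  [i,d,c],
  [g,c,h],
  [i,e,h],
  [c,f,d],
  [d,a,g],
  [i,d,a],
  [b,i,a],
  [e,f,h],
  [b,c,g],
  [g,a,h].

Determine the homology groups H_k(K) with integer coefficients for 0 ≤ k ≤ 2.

H_0 ≅ Z,  H_1 ≅ Z^2,  H_2 ≅ Z.

Fix the vertex order a < b < c < d < e < f < g < h < i and write every simplex with vertices in increasing order. Then dim K = 2 and the simplices of K are:

  0-simplices (9): a, b, c, d, e, f, g, h, i
  1-simplices (27): ab, ad, af, ag, ah, ai, bc, be, bf, bg, bi, cd, cf, cg, ch, ci, de, df, dg, di, ef, eg, eh, ei, fh, gh, hi
  2-simplices (18): abf, abi, adg, adi, afh, agh, bcf, bcg, beg, bei, cdf, cdi, cgh, chi, def, deg, efh, ehi

giving chain groups C_0 ≅ Z^9, C_1 ≅ Z^27, C_2 ≅ Z^18.

Boundary ∂_1: C_1 → C_0 maps an edge to its endpoints' difference, ∂[p,q] = q − p. For instance
  ∂ah = h − a.
The 9×27 boundary matrix has rank 8 and Smith normal form diag(1,1,1,1,1,1,1,1).

The boundary map ∂_2: C_2 → C_1 sends each 2-simplex [p,q,r] to [q,r] − [p,r] + [p,q]. For instance
  ∂chi = hi − ci + ch,
  ∂abi = bi − ai + ab.
This gives a 27×18 integer matrix of rank 17; reducing to Smith normal form yields diagonal entries (1,1,1,1,1,1,1,1,1,1,1,1,1,1,1,1,1).

Reading off H_k = ker ∂_k / im ∂_{k+1}:

  H_0: rank C_0 − rank ∂_1 = 9 − 8 = 1, and the invariant factors of ∂_1 are all 1, so H_0 = Z.
  H_1: rank ker ∂_1 − rank ∂_2 = (27 − 8) − 17 = 2, and the invariant factors of ∂_2 are all 1, so H_1 = Z^2.
  H_2: rank ker ∂_2 − rank ∂_3 = (18 − 17) − 0 = 1, and there is no ∂_3, so H_2 = Z.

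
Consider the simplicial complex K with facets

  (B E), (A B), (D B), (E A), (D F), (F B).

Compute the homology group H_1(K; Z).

H_1 ≅ Z^2.

Order the vertices as A < B < D < E < F. Listing each simplex with vertices in this order, K has dimension 1 with simplices:

  0-simplices (5): A, B, D, E, F
  1-simplices (6): AB, AE, BD, BE, BF, DF

Hence C_0 ≅ Z^5, C_1 ≅ Z^6.

The boundary map ∂_1: C_1 → C_0 is given by ∂[p,q] = [q] − [p].
The 5×6 boundary matrix has rank 4 and Smith normal form diag(1,1,1,1).

Reading off H_k = ker ∂_k / im ∂_{k+1}:

  H_1: rank ker ∂_1 − rank ∂_2 = (6 − 4) − 0 = 2, and there is no ∂_2, so H_1 ≅ Z^2.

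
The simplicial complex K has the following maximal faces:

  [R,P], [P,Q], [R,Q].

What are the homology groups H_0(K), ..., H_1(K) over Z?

We work with the vertex ordering P < Q < R. The simplices of K, each written with vertices in increasing order, are:

  0-simplices (3): P, Q, R
  1-simplices (3): PQ, PR, QR

so the chain groups are C_0 ≅ Z^3, C_1 ≅ Z^3.

The boundary map ∂_1: C_1 → C_0 sends each edge [p,q] (with p < q) to q − p. For instance
  ∂PQ = Q − P.
The 3×3 boundary matrix has rank 2 and Smith normal form diag(1,1).

From H_k ≅ ker(∂_k) / im(∂_{k+1}) we obtain:

  H_0: rank C_0 − rank ∂_1 = 3 − 2 = 1, and the invariant factors of ∂_1 are all 1, so H_0 ≅ Z.
  H_1: rank ker ∂_1 − rank ∂_2 = (3 − 2) − 0 = 1, and there is no ∂_2, so H_1 ≅ Z.

(K is a triangulation of the circle S^1.)

H_0 = Z,  H_1 = Z.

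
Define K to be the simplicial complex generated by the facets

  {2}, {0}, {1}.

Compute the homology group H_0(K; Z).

H_0 = Z^3.

K has 3 vertices.
rank ∂_0 = 0, rank ∂_1 = 0 ⇒ b_0 = 3 − 0 − 0 = 3. So H_0 ≅ Z^3.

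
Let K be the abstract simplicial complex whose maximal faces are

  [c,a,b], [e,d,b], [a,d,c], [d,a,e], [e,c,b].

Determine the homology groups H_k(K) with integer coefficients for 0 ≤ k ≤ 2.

H_0 = Z,  H_1 = Z,  H_2 = 0.

Take the total order a < b < c < d < e on the vertex set. Then K (dimension 2) consists of the simplices:

  0-simplices (5): a, b, c, d, e
  1-simplices (10): ab, ac, ad, ae, bc, bd, be, cd, ce, de
  2-simplices (5): abc, acd, ade, bce, bde

Hence C_0 ≅ Z^5, C_1 ≅ Z^10, C_2 ≅ Z^5.

∂_1: C_1 → C_0 sends each edge [p,q] (with p < q) to q − p.
The 5×10 boundary matrix has rank 4 and Smith normal form diag(1,1,1,1).

∂_2: C_2 → C_1 maps a triangle to the signed sum of its edges. For instance
  ∂bce = ce − be + bc,
  ∂bde = de − be + bd.
The 10×5 boundary matrix has rank 5 and Smith normal form diag(1,1,1,1,1).

From H_k ≅ ker(∂_k) / im(∂_{k+1}) we obtain:

  H_0: rank C_0 − rank ∂_1 = 5 − 4 = 1, and the invariant factors of ∂_1 are all 1, so H_0 = Z.
  H_1: rank ker ∂_1 − rank ∂_2 = (10 − 4) − 5 = 1, and the invariant factors of ∂_2 are all 1, so H_1 = Z.
  H_2: rank ker ∂_2 − rank ∂_3 = (5 − 5) − 0 = 0, and there is no ∂_3, so H_2 = 0.

As a check, the Euler characteristic is 5 − 10 + 5 = 0, which agrees with 1 − 1 + 0 = 0.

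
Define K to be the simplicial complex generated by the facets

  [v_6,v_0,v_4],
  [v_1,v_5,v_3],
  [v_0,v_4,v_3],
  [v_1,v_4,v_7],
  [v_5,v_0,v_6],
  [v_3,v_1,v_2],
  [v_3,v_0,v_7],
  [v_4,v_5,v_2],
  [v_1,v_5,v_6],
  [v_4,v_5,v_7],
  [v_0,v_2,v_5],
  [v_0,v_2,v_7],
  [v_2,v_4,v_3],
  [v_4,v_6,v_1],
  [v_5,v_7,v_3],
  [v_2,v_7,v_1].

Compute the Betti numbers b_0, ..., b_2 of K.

Fix the vertex order v_0 < v_1 < v_2 < v_3 < v_4 < v_5 < v_6 < v_7 and write every simplex with vertices in increasing order. Then dim K = 2 and the simplices of K are:

  0-simplices (8): [v_0], [v_1], [v_2], [v_3], [v_4], [v_5], [v_6], [v_7]
  1-simplices (24): (24 of them)
  2-simplices (16): (16 of them)

Hence C_0 ≅ Z^8, C_1 ≅ Z^24, C_2 ≅ Z^16.

Boundary ∂_1: C_1 → C_0 is given by ∂[p,q] = [q] − [p].
As a 8×24 matrix over Z this has rank 7, with invariant factors (1,1,1,1,1,1,1).

The boundary map ∂_2: C_2 → C_1 maps a triangle to the signed sum of its edges. For instance
  ∂[v_4,v_5,v_7] = [v_5,v_7] − [v_4,v_7] + [v_4,v_5],
  ∂[v_0,v_3,v_7] = [v_3,v_7] − [v_0,v_7] + [v_0,v_3].
As a 24×16 matrix over Z this has rank 15, with invariant factors (1,1,1,1,1,1,1,1,1,1,1,1,1,1,1).

Now H_k = ker ∂_k / im ∂_{k+1}, so:

  H_0: rank C_0 − rank ∂_1 = 8 − 7 = 1, and the invariant factors of ∂_1 are all 1, so H_0 = Z.
  H_1: rank ker ∂_1 − rank ∂_2 = (24 − 7) − 15 = 2, and the invariant factors of ∂_2 are all 1, so H_1 = Z^2.
  H_2: rank ker ∂_2 − rank ∂_3 = (16 − 15) − 0 = 1, and there is no ∂_3, so H_2 = Z.

As a check, the Euler characteristic is 8 − 24 + 16 = 0, which agrees with 1 − 2 + 1 = 0.
(K is a triangulation of the torus T^2.)

Hence the Betti numbers are b_0 = 1, b_1 = 2, b_2 = 1.

b_0 = 1, b_1 = 2, b_2 = 1.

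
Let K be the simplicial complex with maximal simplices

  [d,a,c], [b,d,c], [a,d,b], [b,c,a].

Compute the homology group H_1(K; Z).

H_1 = 0.

Take the total order a < b < c < d on the vertex set. Then K (dimension 2) consists of the simplices:

  0-simplices (4): a, b, c, d
  1-simplices (6): ab, ac, ad, bc, bd, cd
  2-simplices (4): abc, abd, acd, bcd

Hence C_0 ≅ Z^4, C_1 ≅ Z^6, C_2 ≅ Z^4.

Boundary ∂_1: C_1 → C_0 maps an edge to its endpoints' difference, ∂[p,q] = q − p.
The 4×6 boundary matrix has rank 3 and Smith normal form diag(1,1,1).

Boundary ∂_2: C_2 → C_1 maps a triangle to the signed sum of its edges. For instance
  ∂abd = bd − ad + ab,
  ∂abc = bc − ac + ab.
The 6×4 boundary matrix has rank 3 and Smith normal form diag(1,1,1).

Now H_k = ker ∂_k / im ∂_{k+1}, so:

  H_1: rank ker ∂_1 − rank ∂_2 = (6 − 3) − 3 = 0, and the invariant factors of ∂_2 are all 1, so H_1 ≅ 0.

(K is a triangulation of the 2-sphere S^2.)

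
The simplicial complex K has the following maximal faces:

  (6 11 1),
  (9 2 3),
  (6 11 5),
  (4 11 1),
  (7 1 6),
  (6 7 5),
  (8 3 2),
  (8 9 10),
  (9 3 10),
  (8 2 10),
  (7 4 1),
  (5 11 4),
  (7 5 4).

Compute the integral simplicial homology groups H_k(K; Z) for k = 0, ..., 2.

H_0 ≅ Z^2,  H_1 ≅ Z,  H_2 ≅ Z.

K has 11 vertices, 22 edges, 13 triangles.
rank ∂_0 = 0, rank ∂_1 = 9 ⇒ b_0 = 11 − 0 − 9 = 2; all invariant factors of ∂_1 are 1 so no torsion. So H_0 = Z^2.
rank ∂_1 = 9, rank ∂_2 = 12 ⇒ b_1 = 22 − 9 − 12 = 1; all invariant factors of ∂_2 are 1 so no torsion. So H_1 = Z.
rank ∂_2 = 12, rank ∂_3 = 0 ⇒ b_2 = 13 − 12 − 0 = 1. So H_2 = Z.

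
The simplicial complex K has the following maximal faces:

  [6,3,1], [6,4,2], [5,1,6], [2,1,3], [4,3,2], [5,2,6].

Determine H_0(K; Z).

H_0 ≅ Z.

We work with the vertex ordering 1 < 2 < 3 < 4 < 5 < 6. The simplices of K, each written with vertices in increasing order, are:

  0-simplices (6): [1], [2], [3], [4], [5], [6]
  1-simplices (12): [1,2], [1,3], [1,5], [1,6], [2,3], [2,4], [2,5], [2,6], [3,4], [3,6], [4,6], [5,6]
  2-simplices (6): [1,2,3], [1,3,6], [1,5,6], [2,3,4], [2,4,6], [2,5,6]

Hence C_0 ≅ Z^6, C_1 ≅ Z^12, C_2 ≅ Z^6.

The boundary map ∂_1: C_1 → C_0 sends each edge [p,q] (with p < q) to q − p.
As a 6×12 matrix over Z this has rank 5, with invariant factors (1,1,1,1,1).

∂_2: C_2 → C_1 acts by ∂[p,q,r] = [q,r] − [p,r] + [p,q]. For instance
  ∂[2,3,4] = [3,4] − [2,4] + [2,3],
  ∂[2,5,6] = [5,6] − [2,6] + [2,5].
As a 12×6 matrix over Z this has rank 6, with invariant factors (1,1,1,1,1,1).

Computing H_k = (kernel of ∂_k) / (image of ∂_{k+1}):

  H_0: rank C_0 − rank ∂_1 = 6 − 5 = 1, and the invariant factors of ∂_1 are all 1, so H_0 ≅ Z.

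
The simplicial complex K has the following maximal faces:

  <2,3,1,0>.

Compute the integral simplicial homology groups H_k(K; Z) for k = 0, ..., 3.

Order the vertices as 0 < 1 < 2 < 3. Listing each simplex with vertices in this order, K has dimension 3 with simplices:

  0-simplices (4): [0], [1], [2], [3]
  1-simplices (6): [0,1], [0,2], [0,3], [1,2], [1,3], [2,3]
  2-simplices (4): [0,1,2], [0,1,3], [0,2,3], [1,2,3]
  3-simplices (1): [0,1,2,3]

giving chain groups C_0 ≅ Z^4, C_1 ≅ Z^6, C_2 ≅ Z^4, C_3 ≅ Z^1.

The boundary map ∂_1: C_1 → C_0 maps an edge to its endpoints' difference, ∂[p,q] = q − p. For instance
  ∂[1,2] = [2] − [1].
As a 4×6 matrix over Z this has rank 3, with invariant factors (1,1,1).

The boundary map ∂_2: C_2 → C_1 maps a triangle to the signed sum of its edges. For instance
  ∂[0,1,3] = [1,3] − [0,3] + [0,1],
  ∂[1,2,3] = [2,3] − [1,3] + [1,2].
The resulting 6×4 matrix has rank 3, and its Smith normal form has invariant factors (1,1,1).

The boundary map ∂_3: C_3 → C_2 sends each 3-simplex σ to the alternating sum Σ_i (−1)^i (σ with its i-th vertex removed). For instance
  ∂[0,1,2,3] = [1,2,3] − [0,2,3] + [0,1,3] − [0,1,2].
This gives a 4×1 integer matrix of rank 1; reducing to Smith normal form yields diagonal entries (1).

Computing H_k = (kernel of ∂_k) / (image of ∂_{k+1}):

  H_0: rank C_0 − rank ∂_1 = 4 − 3 = 1, and the invariant factors of ∂_1 are all 1, so H_0 = Z.
  H_1: rank ker ∂_1 − rank ∂_2 = (6 − 3) − 3 = 0, and the invariant factors of ∂_2 are all 1, so H_1 = 0.
  H_2: rank ker ∂_2 − rank ∂_3 = (4 − 3) − 1 = 0, and the invariant factors of ∂_3 are all 1, so H_2 = 0.
  H_3: rank ker ∂_3 − rank ∂_4 = (1 − 1) − 0 = 0, and there is no ∂_4, so H_3 = 0.

(K is a triangulation of the 3-simplex.)

H_0 ≅ Z,  H_1 = 0,  H_2 = 0,  H_3 = 0.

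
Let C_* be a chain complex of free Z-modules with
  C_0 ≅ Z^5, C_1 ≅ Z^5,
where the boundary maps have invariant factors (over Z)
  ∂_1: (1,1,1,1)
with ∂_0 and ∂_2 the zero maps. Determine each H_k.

H_0: b_0 = 5 − 0 − 4 = 1; torsion from ∂_1 factors > 1: none. So H_0 = Z.
H_1: b_1 = 5 − 4 − 0 = 1; torsion from ∂_2 factors > 1: none. So H_1 = Z.

H_0 = Z,  H_1 = Z.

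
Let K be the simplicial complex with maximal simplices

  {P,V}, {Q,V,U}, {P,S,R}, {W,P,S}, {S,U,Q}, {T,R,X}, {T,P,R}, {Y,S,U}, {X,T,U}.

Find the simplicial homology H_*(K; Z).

Order the vertices as P < Q < R < S < T < U < V < W < X < Y. Listing each simplex with vertices in this order, K has dimension 2 with simplices:

  0-simplices (10): P, Q, R, S, T, U, V, W, X, Y
  1-simplices (19): PR, PS, PT, PV, PW, QS, QU, QV, RS, RT, RX, SU, SW, SY, TU, TX, UV, UX, UY
  2-simplices (8): PRS, PRT, PSW, QSU, QUV, RTX, SUY, TUX

giving chain groups C_0 ≅ Z^10, C_1 ≅ Z^19, C_2 ≅ Z^8.

Boundary ∂_1: C_1 → C_0 maps an edge to its endpoints' difference, ∂[p,q] = q − p.
As a 10×19 matrix over Z this has rank 9, with invariant factors (1,1,1,1,1,1,1,1,1).

The boundary map ∂_2: C_2 → C_1 maps a triangle to the signed sum of its edges. For instance
  ∂QSU = SU − QU + QS,
  ∂RTX = TX − RX + RT.
As a 19×8 matrix over Z this has rank 8, with invariant factors (1,1,1,1,1,1,1,1).

From H_k ≅ ker(∂_k) / im(∂_{k+1}) we obtain:

  H_0: rank C_0 − rank ∂_1 = 10 − 9 = 1, and the invariant factors of ∂_1 are all 1, so H_0 = Z.
  H_1: rank ker ∂_1 − rank ∂_2 = (19 − 9) − 8 = 2, and the invariant factors of ∂_2 are all 1, so H_1 = Z^2.
  H_2: rank ker ∂_2 − rank ∂_3 = (8 − 8) − 0 = 0, and there is no ∂_3, so H_2 = 0.

H_0 ≅ Z,  H_1 ≅ Z^2,  H_2 = 0.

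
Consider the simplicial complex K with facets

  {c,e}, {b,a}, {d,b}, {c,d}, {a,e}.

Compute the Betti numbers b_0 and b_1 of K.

K has 5 vertices, 5 edges.
rank ∂_0 = 0, rank ∂_1 = 4 ⇒ b_0 = 5 − 0 − 4 = 1; all invariant factors of ∂_1 are 1 so no torsion. So H_0 ≅ Z.
rank ∂_1 = 4, rank ∂_2 = 0 ⇒ b_1 = 5 − 4 − 0 = 1. So H_1 ≅ Z.

b_0 = 1, b_1 = 1.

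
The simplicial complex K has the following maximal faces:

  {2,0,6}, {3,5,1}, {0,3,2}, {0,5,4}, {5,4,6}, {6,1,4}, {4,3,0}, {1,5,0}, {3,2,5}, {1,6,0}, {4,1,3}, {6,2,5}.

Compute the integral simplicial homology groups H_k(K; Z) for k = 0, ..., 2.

H_0 = Z,  H_1 = Z_2,  H_2 = 0.

Order the vertices as 0 < 1 < 2 < 3 < 4 < 5 < 6. Listing each simplex with vertices in this order, K has dimension 2 with simplices:

  0-simplices (7): [0], [1], [2], [3], [4], [5], [6]
  1-simplices (18): [0,1], [0,2], [0,3], [0,4], [0,5], [0,6], [1,3], [1,4], [1,5], [1,6], [2,3], [2,5], [2,6], [3,4], [3,5], [4,5], [4,6], [5,6]
  2-simplices (12): [0,1,5], [0,1,6], [0,2,3], [0,2,6], [0,3,4], [0,4,5], [1,3,4], [1,3,5], [1,4,6], [2,3,5], [2,5,6], [4,5,6]

so the chain groups are C_0 ≅ Z^7, C_1 ≅ Z^18, C_2 ≅ Z^12.

The boundary map ∂_1: C_1 → C_0 is given by ∂[p,q] = [q] − [p]. For instance
  ∂[5,6] = [6] − [5].
This gives a 7×18 integer matrix of rank 6; reducing to Smith normal form yields diagonal entries (1,1,1,1,1,1).

Boundary ∂_2: C_2 → C_1 maps a triangle to the signed sum of its edges. For instance
  ∂[2,5,6] = [5,6] − [2,6] + [2,5],
  ∂[4,5,6] = [5,6] − [4,6] + [4,5].
This gives a 18×12 integer matrix of rank 12; reducing to Smith normal form yields diagonal entries (1,1,1,1,1,1,1,1,1,1,1,2).

Now H_k = ker ∂_k / im ∂_{k+1}, so:

  H_0: rank C_0 − rank ∂_1 = 7 − 6 = 1, and the invariant factors of ∂_1 are all 1, so H_0 = Z.
  H_1: rank ker ∂_1 − rank ∂_2 = (18 − 6) − 12 = 0, and ∂_2 has invariant factor 2 > 1, so H_1 = Z_2.
  H_2: rank ker ∂_2 − rank ∂_3 = (12 − 12) − 0 = 0, and there is no ∂_3, so H_2 = 0.

(K is a triangulation of the real projective plane RP^2.)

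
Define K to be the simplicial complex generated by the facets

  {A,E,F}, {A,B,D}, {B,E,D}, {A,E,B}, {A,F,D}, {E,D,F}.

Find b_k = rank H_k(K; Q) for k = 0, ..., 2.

Fix the vertex order A < B < D < E < F and write every simplex with vertices in increasing order. Then dim K = 2 and the simplices of K are:

  0-simplices (5): A, B, D, E, F
  1-simplices (9): AB, AD, AE, AF, BD, BE, DE, DF, EF
  2-simplices (6): ABD, ABE, ADF, AEF, BDE, DEF

Hence C_0 ≅ Z^5, C_1 ≅ Z^9, C_2 ≅ Z^6.

∂_1: C_1 → C_0 is given by ∂[p,q] = [q] − [p]. For instance
  ∂AD = D − A.
As a 5×9 matrix over Z this has rank 4, with invariant factors (1,1,1,1).

∂_2: C_2 → C_1 sends each 2-simplex [p,q,r] to [q,r] − [p,r] + [p,q]. For instance
  ∂AEF = EF − AF + AE,
  ∂BDE = DE − BE + BD.
As a 9×6 matrix over Z this has rank 5, with invariant factors (1,1,1,1,1).

Now H_k = ker ∂_k / im ∂_{k+1}, so:

  H_0: rank C_0 − rank ∂_1 = 5 − 4 = 1, and the invariant factors of ∂_1 are all 1, so H_0 ≅ Z.
  H_1: rank ker ∂_1 − rank ∂_2 = (9 − 4) − 5 = 0, and the invariant factors of ∂_2 are all 1, so H_1 ≅ 0.
  H_2: rank ker ∂_2 − rank ∂_3 = (6 − 5) − 0 = 1, and there is no ∂_3, so H_2 ≅ Z.

(K is a triangulation of the 2-sphere S^2.)

Hence the Betti numbers are b_0 = 1, b_1 = 0, b_2 = 1.

b_0 = 1, b_1 = 0, b_2 = 1.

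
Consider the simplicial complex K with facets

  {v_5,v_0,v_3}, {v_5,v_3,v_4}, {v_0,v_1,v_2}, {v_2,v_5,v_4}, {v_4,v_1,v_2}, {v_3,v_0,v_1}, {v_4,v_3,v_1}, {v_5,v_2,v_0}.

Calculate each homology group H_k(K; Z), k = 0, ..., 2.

K has 6 vertices, 12 edges, 8 triangles.
rank ∂_0 = 0, rank ∂_1 = 5 ⇒ b_0 = 6 − 0 − 5 = 1; all invariant factors of ∂_1 are 1 so no torsion. So H_0 = Z.
rank ∂_1 = 5, rank ∂_2 = 7 ⇒ b_1 = 12 − 5 − 7 = 0; all invariant factors of ∂_2 are 1 so no torsion. So H_1 = 0.
rank ∂_2 = 7, rank ∂_3 = 0 ⇒ b_2 = 8 − 7 − 0 = 1. So H_2 = Z.

H_0 = Z,  H_1 = 0,  H_2 = Z.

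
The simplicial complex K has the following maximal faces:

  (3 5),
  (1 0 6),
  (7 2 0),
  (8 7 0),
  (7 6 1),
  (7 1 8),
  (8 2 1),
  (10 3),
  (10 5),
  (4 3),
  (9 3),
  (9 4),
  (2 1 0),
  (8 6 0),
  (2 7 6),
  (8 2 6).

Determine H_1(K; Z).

H_1 = Z^2 ⊕ Z/2.

Fix the vertex order 0 < 1 < 2 < 3 < 4 < 5 < 6 < 7 < 8 < 9 < 10 and write every simplex with vertices in increasing order. Then dim K = 2 and the simplices of K are:

  0-simplices (11): [0], [1], [2], [3], [4], [5], [6], [7], [8], [9], [10]
  1-simplices (21): [0,1], [0,2], [0,6], [0,7], [0,8], [1,2], [1,6], [1,7], [1,8], [2,6], [2,7], [2,8], [3,4], [3,5], [3,9], [3,10], [4,9], [5,10], [6,7], [6,8], [7,8]
  2-simplices (10): [0,1,2], [0,1,6], [0,2,7], [0,6,8], [0,7,8], [1,2,8], [1,6,7], [1,7,8], [2,6,7], [2,6,8]

so the chain groups are C_0 ≅ Z^11, C_1 ≅ Z^21, C_2 ≅ Z^10.

∂_1: C_1 → C_0 sends each edge [p,q] (with p < q) to q − p.
The resulting 11×21 matrix has rank 9, and its Smith normal form has invariant factors (1,1,1,1,1,1,1,1,1).

Boundary ∂_2: C_2 → C_1 acts by ∂[p,q,r] = [q,r] − [p,r] + [p,q]. For instance
  ∂[1,7,8] = [7,8] − [1,8] + [1,7],
  ∂[2,6,7] = [6,7] − [2,7] + [2,6].
As a 21×10 matrix over Z this has rank 10, with invariant factors (1,1,1,1,1,1,1,1,1,2).

Reading off H_k = ker ∂_k / im ∂_{k+1}:

  H_1: rank ker ∂_1 − rank ∂_2 = (21 − 9) − 10 = 2, and ∂_2 has invariant factor 2 > 1, so H_1 = Z^2 ⊕ Z/2.

(K is a triangulation of the disjoint union of the real projective plane RP^2 and a wedge of 2 circles.)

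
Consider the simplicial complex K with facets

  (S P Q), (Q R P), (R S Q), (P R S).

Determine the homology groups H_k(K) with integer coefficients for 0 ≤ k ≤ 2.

Take the total order P < Q < R < S on the vertex set. Then K (dimension 2) consists of the simplices:

  0-simplices (4): P, Q, R, S
  1-simplices (6): PQ, PR, PS, QR, QS, RS
  2-simplices (4): PQR, PQS, PRS, QRS

so the chain groups are C_0 ≅ Z^4, C_1 ≅ Z^6, C_2 ≅ Z^4.

The boundary map ∂_1: C_1 → C_0 maps an edge to its endpoints' difference, ∂[p,q] = q − p.
The 4×6 boundary matrix has rank 3 and Smith normal form diag(1,1,1).

The boundary map ∂_2: C_2 → C_1 sends each 2-simplex [p,q,r] to [q,r] − [p,r] + [p,q]. For instance
  ∂PQR = QR − PR + PQ,
  ∂PRS = RS − PS + PR.
The resulting 6×4 matrix has rank 3, and its Smith normal form has invariant factors (1,1,1).

Reading off H_k = ker ∂_k / im ∂_{k+1}:

  H_0: rank C_0 − rank ∂_1 = 4 − 3 = 1, and the invariant factors of ∂_1 are all 1, so H_0 = Z.
  H_1: rank ker ∂_1 − rank ∂_2 = (6 − 3) − 3 = 0, and the invariant factors of ∂_2 are all 1, so H_1 = 0.
  H_2: rank ker ∂_2 − rank ∂_3 = (4 − 3) − 0 = 1, and there is no ∂_3, so H_2 = Z.

H_0 ≅ Z,  H_1 = 0,  H_2 ≅ Z.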